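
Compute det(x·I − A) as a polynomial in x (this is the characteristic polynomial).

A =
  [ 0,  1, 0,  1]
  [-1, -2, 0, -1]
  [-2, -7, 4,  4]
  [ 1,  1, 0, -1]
x^4 - x^3 - 9*x^2 - 11*x - 4

Expanding det(x·I − A) (e.g. by cofactor expansion or by noting that A is similar to its Jordan form J, which has the same characteristic polynomial as A) gives
  χ_A(x) = x^4 - x^3 - 9*x^2 - 11*x - 4
which factors as (x - 4)*(x + 1)^3. The eigenvalues (with algebraic multiplicities) are λ = -1 with multiplicity 3, λ = 4 with multiplicity 1.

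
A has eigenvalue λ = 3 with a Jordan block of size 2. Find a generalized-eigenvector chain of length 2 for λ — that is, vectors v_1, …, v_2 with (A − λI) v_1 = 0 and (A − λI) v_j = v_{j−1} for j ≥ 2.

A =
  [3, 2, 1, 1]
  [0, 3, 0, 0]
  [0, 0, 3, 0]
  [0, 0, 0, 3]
A Jordan chain for λ = 3 of length 2:
v_1 = (2, 0, 0, 0)ᵀ
v_2 = (0, 1, 0, 0)ᵀ

Let N = A − (3)·I. We want v_2 with N^2 v_2 = 0 but N^1 v_2 ≠ 0; then v_{j-1} := N · v_j for j = 2, …, 2.

Pick v_2 = (0, 1, 0, 0)ᵀ.
Then v_1 = N · v_2 = (2, 0, 0, 0)ᵀ.

Sanity check: (A − (3)·I) v_1 = (0, 0, 0, 0)ᵀ = 0. ✓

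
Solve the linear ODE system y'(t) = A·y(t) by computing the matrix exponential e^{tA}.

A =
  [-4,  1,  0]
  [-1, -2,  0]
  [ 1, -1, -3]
e^{tA} =
  [-t*exp(-3*t) + exp(-3*t), t*exp(-3*t), 0]
  [-t*exp(-3*t), t*exp(-3*t) + exp(-3*t), 0]
  [t*exp(-3*t), -t*exp(-3*t), exp(-3*t)]

Strategy: write A = P · J · P⁻¹ where J is a Jordan canonical form, so e^{tA} = P · e^{tJ} · P⁻¹, and e^{tJ} can be computed block-by-block.

A has Jordan form
J =
  [-3,  1,  0]
  [ 0, -3,  0]
  [ 0,  0, -3]
(up to reordering of blocks).

Per-block formulas:
  For a 1×1 block at λ = -3: exp(t · [-3]) = [e^(-3t)].
  For a 2×2 Jordan block J_2(-3): exp(t · J_2(-3)) = e^(-3t)·(I + t·N), where N is the 2×2 nilpotent shift.

After assembling e^{tJ} and conjugating by P, we get:

e^{tA} =
  [-t*exp(-3*t) + exp(-3*t), t*exp(-3*t), 0]
  [-t*exp(-3*t), t*exp(-3*t) + exp(-3*t), 0]
  [t*exp(-3*t), -t*exp(-3*t), exp(-3*t)]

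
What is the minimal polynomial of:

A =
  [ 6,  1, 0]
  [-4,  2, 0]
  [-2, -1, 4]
x^2 - 8*x + 16

The characteristic polynomial is χ_A(x) = (x - 4)^3, so the eigenvalues are known. The minimal polynomial is
  m_A(x) = Π_λ (x − λ)^{k_λ}
where k_λ is the size of the *largest* Jordan block for λ (equivalently, the smallest k with (A − λI)^k v = 0 for every generalised eigenvector v of λ).

  λ = 4: largest Jordan block has size 2, contributing (x − 4)^2

So m_A(x) = (x - 4)^2 = x^2 - 8*x + 16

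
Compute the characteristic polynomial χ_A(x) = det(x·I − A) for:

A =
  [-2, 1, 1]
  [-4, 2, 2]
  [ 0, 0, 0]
x^3

Expanding det(x·I − A) (e.g. by cofactor expansion or by noting that A is similar to its Jordan form J, which has the same characteristic polynomial as A) gives
  χ_A(x) = x^3
which factors as x^3. The eigenvalues (with algebraic multiplicities) are λ = 0 with multiplicity 3.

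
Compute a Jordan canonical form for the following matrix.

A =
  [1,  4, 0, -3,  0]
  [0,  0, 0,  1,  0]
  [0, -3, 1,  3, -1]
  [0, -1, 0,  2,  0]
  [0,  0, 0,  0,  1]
J_3(1) ⊕ J_2(1)

The characteristic polynomial is
  det(x·I − A) = x^5 - 5*x^4 + 10*x^3 - 10*x^2 + 5*x - 1 = (x - 1)^5

Eigenvalues and multiplicities (the geometric multiplicity of λ is n − rank(A − λI), which equals the number of Jordan blocks for λ):
  λ = 1: algebraic multiplicity = 5, geometric multiplicity = 2

Determining the block sizes for each eigenvalue:
  λ = 1: with am = 5 and gm = 2, the partition is not yet determined (e.g. several partitions of 5 into 2 parts exist). Let N = A − (1)·I. Computing rank(N^1) = 3, rank(N^2) = 1, rank(N^3) = 0; the number of blocks of size ≥ j is rank(N^{j−1}) − rank(N^j), giving [2, 2, 1]. So we have 1 block(s) of size 3, 1 block(s) of size 2 → block sizes [3, 2]

Assembling the blocks gives a Jordan form
J =
  [1, 1, 0, 0, 0]
  [0, 1, 1, 0, 0]
  [0, 0, 1, 0, 0]
  [0, 0, 0, 1, 1]
  [0, 0, 0, 0, 1]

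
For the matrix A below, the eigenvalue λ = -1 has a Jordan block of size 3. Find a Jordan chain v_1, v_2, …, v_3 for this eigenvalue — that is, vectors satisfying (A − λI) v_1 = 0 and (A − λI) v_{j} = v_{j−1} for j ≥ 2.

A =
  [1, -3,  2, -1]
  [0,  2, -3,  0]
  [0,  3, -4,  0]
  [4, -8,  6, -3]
A Jordan chain for λ = -1 of length 3:
v_1 = (-1, 0, 0, -2)ᵀ
v_2 = (-3, 3, 3, -8)ᵀ
v_3 = (0, 1, 0, 0)ᵀ

Let N = A − (-1)·I. We want v_3 with N^3 v_3 = 0 but N^2 v_3 ≠ 0; then v_{j-1} := N · v_j for j = 3, …, 2.

Pick v_3 = (0, 1, 0, 0)ᵀ.
Then v_2 = N · v_3 = (-3, 3, 3, -8)ᵀ.
Then v_1 = N · v_2 = (-1, 0, 0, -2)ᵀ.

Sanity check: (A − (-1)·I) v_1 = (0, 0, 0, 0)ᵀ = 0. ✓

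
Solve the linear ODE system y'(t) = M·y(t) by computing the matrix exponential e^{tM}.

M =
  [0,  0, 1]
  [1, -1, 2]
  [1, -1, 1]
e^{tM} =
  [t^2/2 + 1, -t^2/2, t^2/2 + t]
  [t^2/2 + t, -t^2/2 - t + 1, t^2/2 + 2*t]
  [t, -t, t + 1]

Strategy: write M = P · J · P⁻¹ where J is a Jordan canonical form, so e^{tM} = P · e^{tJ} · P⁻¹, and e^{tJ} can be computed block-by-block.

M has Jordan form
J =
  [0, 1, 0]
  [0, 0, 1]
  [0, 0, 0]
(up to reordering of blocks).

Per-block formulas:
  For a 3×3 Jordan block J_3(0): exp(t · J_3(0)) = e^(0t)·(I + t·N + (t^2/2)·N^2), where N is the 3×3 nilpotent shift.

After assembling e^{tJ} and conjugating by P, we get:

e^{tM} =
  [t^2/2 + 1, -t^2/2, t^2/2 + t]
  [t^2/2 + t, -t^2/2 - t + 1, t^2/2 + 2*t]
  [t, -t, t + 1]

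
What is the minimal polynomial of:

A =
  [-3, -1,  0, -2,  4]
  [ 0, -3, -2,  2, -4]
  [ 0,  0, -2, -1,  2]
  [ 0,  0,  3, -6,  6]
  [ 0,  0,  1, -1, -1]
x^2 + 6*x + 9

The characteristic polynomial is χ_A(x) = (x + 3)^5, so the eigenvalues are known. The minimal polynomial is
  m_A(x) = Π_λ (x − λ)^{k_λ}
where k_λ is the size of the *largest* Jordan block for λ (equivalently, the smallest k with (A − λI)^k v = 0 for every generalised eigenvector v of λ).

  λ = -3: largest Jordan block has size 2, contributing (x + 3)^2

So m_A(x) = (x + 3)^2 = x^2 + 6*x + 9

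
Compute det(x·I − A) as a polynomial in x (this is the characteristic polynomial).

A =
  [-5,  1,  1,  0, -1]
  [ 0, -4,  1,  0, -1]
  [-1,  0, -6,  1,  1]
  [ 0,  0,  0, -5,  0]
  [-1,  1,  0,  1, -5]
x^5 + 25*x^4 + 250*x^3 + 1250*x^2 + 3125*x + 3125

Expanding det(x·I − A) (e.g. by cofactor expansion or by noting that A is similar to its Jordan form J, which has the same characteristic polynomial as A) gives
  χ_A(x) = x^5 + 25*x^4 + 250*x^3 + 1250*x^2 + 3125*x + 3125
which factors as (x + 5)^5. The eigenvalues (with algebraic multiplicities) are λ = -5 with multiplicity 5.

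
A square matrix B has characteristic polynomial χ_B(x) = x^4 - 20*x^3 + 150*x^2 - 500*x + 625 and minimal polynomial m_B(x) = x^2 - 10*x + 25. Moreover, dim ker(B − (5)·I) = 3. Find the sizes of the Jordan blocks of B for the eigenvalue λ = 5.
Block sizes for λ = 5: [2, 1, 1]

Step 1 — from the characteristic polynomial, algebraic multiplicity of λ = 5 is 4. From dim ker(B − (5)·I) = 3, there are exactly 3 Jordan blocks for λ = 5.
Step 2 — from the minimal polynomial, the factor (x − 5)^2 tells us the largest block for λ = 5 has size 2.
Step 3 — with total size 4, 3 blocks, and largest block 2, the block sizes (in nonincreasing order) are [2, 1, 1].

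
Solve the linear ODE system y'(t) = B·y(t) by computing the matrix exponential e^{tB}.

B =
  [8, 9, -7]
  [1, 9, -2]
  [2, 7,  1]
e^{tB} =
  [-t^2*exp(6*t)/2 + 2*t*exp(6*t) + exp(6*t), -2*t^2*exp(6*t) + 9*t*exp(6*t), 3*t^2*exp(6*t)/2 - 7*t*exp(6*t)]
  [t^2*exp(6*t)/2 + t*exp(6*t), 2*t^2*exp(6*t) + 3*t*exp(6*t) + exp(6*t), -3*t^2*exp(6*t)/2 - 2*t*exp(6*t)]
  [t^2*exp(6*t)/2 + 2*t*exp(6*t), 2*t^2*exp(6*t) + 7*t*exp(6*t), -3*t^2*exp(6*t)/2 - 5*t*exp(6*t) + exp(6*t)]

Strategy: write B = P · J · P⁻¹ where J is a Jordan canonical form, so e^{tB} = P · e^{tJ} · P⁻¹, and e^{tJ} can be computed block-by-block.

B has Jordan form
J =
  [6, 1, 0]
  [0, 6, 1]
  [0, 0, 6]
(up to reordering of blocks).

Per-block formulas:
  For a 3×3 Jordan block J_3(6): exp(t · J_3(6)) = e^(6t)·(I + t·N + (t^2/2)·N^2), where N is the 3×3 nilpotent shift.

After assembling e^{tJ} and conjugating by P, we get:

e^{tB} =
  [-t^2*exp(6*t)/2 + 2*t*exp(6*t) + exp(6*t), -2*t^2*exp(6*t) + 9*t*exp(6*t), 3*t^2*exp(6*t)/2 - 7*t*exp(6*t)]
  [t^2*exp(6*t)/2 + t*exp(6*t), 2*t^2*exp(6*t) + 3*t*exp(6*t) + exp(6*t), -3*t^2*exp(6*t)/2 - 2*t*exp(6*t)]
  [t^2*exp(6*t)/2 + 2*t*exp(6*t), 2*t^2*exp(6*t) + 7*t*exp(6*t), -3*t^2*exp(6*t)/2 - 5*t*exp(6*t) + exp(6*t)]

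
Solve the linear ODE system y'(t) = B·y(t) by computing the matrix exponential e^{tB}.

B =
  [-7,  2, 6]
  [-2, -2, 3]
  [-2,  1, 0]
e^{tB} =
  [-4*t*exp(-3*t) + exp(-3*t), 2*t*exp(-3*t), 6*t*exp(-3*t)]
  [-2*t*exp(-3*t), t*exp(-3*t) + exp(-3*t), 3*t*exp(-3*t)]
  [-2*t*exp(-3*t), t*exp(-3*t), 3*t*exp(-3*t) + exp(-3*t)]

Strategy: write B = P · J · P⁻¹ where J is a Jordan canonical form, so e^{tB} = P · e^{tJ} · P⁻¹, and e^{tJ} can be computed block-by-block.

B has Jordan form
J =
  [-3,  1,  0]
  [ 0, -3,  0]
  [ 0,  0, -3]
(up to reordering of blocks).

Per-block formulas:
  For a 2×2 Jordan block J_2(-3): exp(t · J_2(-3)) = e^(-3t)·(I + t·N), where N is the 2×2 nilpotent shift.
  For a 1×1 block at λ = -3: exp(t · [-3]) = [e^(-3t)].

After assembling e^{tJ} and conjugating by P, we get:

e^{tB} =
  [-4*t*exp(-3*t) + exp(-3*t), 2*t*exp(-3*t), 6*t*exp(-3*t)]
  [-2*t*exp(-3*t), t*exp(-3*t) + exp(-3*t), 3*t*exp(-3*t)]
  [-2*t*exp(-3*t), t*exp(-3*t), 3*t*exp(-3*t) + exp(-3*t)]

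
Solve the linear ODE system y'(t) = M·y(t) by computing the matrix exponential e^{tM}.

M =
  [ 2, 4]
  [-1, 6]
e^{tM} =
  [-2*t*exp(4*t) + exp(4*t), 4*t*exp(4*t)]
  [-t*exp(4*t), 2*t*exp(4*t) + exp(4*t)]

Strategy: write M = P · J · P⁻¹ where J is a Jordan canonical form, so e^{tM} = P · e^{tJ} · P⁻¹, and e^{tJ} can be computed block-by-block.

M has Jordan form
J =
  [4, 1]
  [0, 4]
(up to reordering of blocks).

Per-block formulas:
  For a 2×2 Jordan block J_2(4): exp(t · J_2(4)) = e^(4t)·(I + t·N), where N is the 2×2 nilpotent shift.

After assembling e^{tJ} and conjugating by P, we get:

e^{tM} =
  [-2*t*exp(4*t) + exp(4*t), 4*t*exp(4*t)]
  [-t*exp(4*t), 2*t*exp(4*t) + exp(4*t)]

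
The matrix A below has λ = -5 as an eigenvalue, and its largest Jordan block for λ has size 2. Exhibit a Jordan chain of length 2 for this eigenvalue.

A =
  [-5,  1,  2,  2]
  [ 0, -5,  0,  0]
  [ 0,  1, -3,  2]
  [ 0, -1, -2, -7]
A Jordan chain for λ = -5 of length 2:
v_1 = (1, 0, 1, -1)ᵀ
v_2 = (0, 1, 0, 0)ᵀ

Let N = A − (-5)·I. We want v_2 with N^2 v_2 = 0 but N^1 v_2 ≠ 0; then v_{j-1} := N · v_j for j = 2, …, 2.

Pick v_2 = (0, 1, 0, 0)ᵀ.
Then v_1 = N · v_2 = (1, 0, 1, -1)ᵀ.

Sanity check: (A − (-5)·I) v_1 = (0, 0, 0, 0)ᵀ = 0. ✓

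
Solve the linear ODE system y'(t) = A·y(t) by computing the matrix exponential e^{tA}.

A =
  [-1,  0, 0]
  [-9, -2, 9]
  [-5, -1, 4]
e^{tA} =
  [exp(-t), 0, 0]
  [-9*t*exp(t), -3*t*exp(t) + exp(t), 9*t*exp(t)]
  [-3*t*exp(t) - exp(t) + exp(-t), -t*exp(t), 3*t*exp(t) + exp(t)]

Strategy: write A = P · J · P⁻¹ where J is a Jordan canonical form, so e^{tA} = P · e^{tJ} · P⁻¹, and e^{tJ} can be computed block-by-block.

A has Jordan form
J =
  [-1, 0, 0]
  [ 0, 1, 1]
  [ 0, 0, 1]
(up to reordering of blocks).

Per-block formulas:
  For a 2×2 Jordan block J_2(1): exp(t · J_2(1)) = e^(1t)·(I + t·N), where N is the 2×2 nilpotent shift.
  For a 1×1 block at λ = -1: exp(t · [-1]) = [e^(-1t)].

After assembling e^{tJ} and conjugating by P, we get:

e^{tA} =
  [exp(-t), 0, 0]
  [-9*t*exp(t), -3*t*exp(t) + exp(t), 9*t*exp(t)]
  [-3*t*exp(t) - exp(t) + exp(-t), -t*exp(t), 3*t*exp(t) + exp(t)]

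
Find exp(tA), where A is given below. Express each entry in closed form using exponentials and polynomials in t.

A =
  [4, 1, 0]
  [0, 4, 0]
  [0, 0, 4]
e^{tA} =
  [exp(4*t), t*exp(4*t), 0]
  [0, exp(4*t), 0]
  [0, 0, exp(4*t)]

Strategy: write A = P · J · P⁻¹ where J is a Jordan canonical form, so e^{tA} = P · e^{tJ} · P⁻¹, and e^{tJ} can be computed block-by-block.

A has Jordan form
J =
  [4, 1, 0]
  [0, 4, 0]
  [0, 0, 4]
(up to reordering of blocks).

Per-block formulas:
  For a 2×2 Jordan block J_2(4): exp(t · J_2(4)) = e^(4t)·(I + t·N), where N is the 2×2 nilpotent shift.
  For a 1×1 block at λ = 4: exp(t · [4]) = [e^(4t)].

After assembling e^{tJ} and conjugating by P, we get:

e^{tA} =
  [exp(4*t), t*exp(4*t), 0]
  [0, exp(4*t), 0]
  [0, 0, exp(4*t)]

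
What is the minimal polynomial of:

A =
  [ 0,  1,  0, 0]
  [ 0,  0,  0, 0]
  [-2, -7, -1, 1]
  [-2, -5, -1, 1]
x^2

The characteristic polynomial is χ_A(x) = x^4, so the eigenvalues are known. The minimal polynomial is
  m_A(x) = Π_λ (x − λ)^{k_λ}
where k_λ is the size of the *largest* Jordan block for λ (equivalently, the smallest k with (A − λI)^k v = 0 for every generalised eigenvector v of λ).

  λ = 0: largest Jordan block has size 2, contributing (x − 0)^2

So m_A(x) = x^2 = x^2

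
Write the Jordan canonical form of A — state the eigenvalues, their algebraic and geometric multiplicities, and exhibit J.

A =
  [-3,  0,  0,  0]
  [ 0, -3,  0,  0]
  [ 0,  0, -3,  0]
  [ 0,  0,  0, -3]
J_1(-3) ⊕ J_1(-3) ⊕ J_1(-3) ⊕ J_1(-3)

The characteristic polynomial is
  det(x·I − A) = x^4 + 12*x^3 + 54*x^2 + 108*x + 81 = (x + 3)^4

Eigenvalues and multiplicities (the geometric multiplicity of λ is n − rank(A − λI), which equals the number of Jordan blocks for λ):
  λ = -3: algebraic multiplicity = 4, geometric multiplicity = 4

Determining the block sizes for each eigenvalue:
  λ = -3: gm = am = 4, so every block has size 1 → block sizes [1, 1, 1, 1]

Assembling the blocks gives a Jordan form
J =
  [-3,  0,  0,  0]
  [ 0, -3,  0,  0]
  [ 0,  0, -3,  0]
  [ 0,  0,  0, -3]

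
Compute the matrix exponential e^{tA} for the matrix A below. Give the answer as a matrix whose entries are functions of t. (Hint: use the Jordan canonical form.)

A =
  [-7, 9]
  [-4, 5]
e^{tA} =
  [-6*t*exp(-t) + exp(-t), 9*t*exp(-t)]
  [-4*t*exp(-t), 6*t*exp(-t) + exp(-t)]

Strategy: write A = P · J · P⁻¹ where J is a Jordan canonical form, so e^{tA} = P · e^{tJ} · P⁻¹, and e^{tJ} can be computed block-by-block.

A has Jordan form
J =
  [-1,  1]
  [ 0, -1]
(up to reordering of blocks).

Per-block formulas:
  For a 2×2 Jordan block J_2(-1): exp(t · J_2(-1)) = e^(-1t)·(I + t·N), where N is the 2×2 nilpotent shift.

After assembling e^{tJ} and conjugating by P, we get:

e^{tA} =
  [-6*t*exp(-t) + exp(-t), 9*t*exp(-t)]
  [-4*t*exp(-t), 6*t*exp(-t) + exp(-t)]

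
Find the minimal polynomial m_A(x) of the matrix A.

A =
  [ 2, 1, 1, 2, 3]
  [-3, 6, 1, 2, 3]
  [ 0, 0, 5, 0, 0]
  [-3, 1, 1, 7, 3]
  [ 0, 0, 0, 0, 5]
x^2 - 10*x + 25

The characteristic polynomial is χ_A(x) = (x - 5)^5, so the eigenvalues are known. The minimal polynomial is
  m_A(x) = Π_λ (x − λ)^{k_λ}
where k_λ is the size of the *largest* Jordan block for λ (equivalently, the smallest k with (A − λI)^k v = 0 for every generalised eigenvector v of λ).

  λ = 5: largest Jordan block has size 2, contributing (x − 5)^2

So m_A(x) = (x - 5)^2 = x^2 - 10*x + 25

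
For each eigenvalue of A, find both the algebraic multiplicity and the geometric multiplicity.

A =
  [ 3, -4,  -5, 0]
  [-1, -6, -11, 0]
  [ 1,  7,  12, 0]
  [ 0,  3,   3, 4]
λ = 1: alg = 1, geom = 1; λ = 4: alg = 3, geom = 2

Step 1 — factor the characteristic polynomial to read off the algebraic multiplicities:
  χ_A(x) = (x - 4)^3*(x - 1)

Step 2 — compute geometric multiplicities via the rank-nullity identity g(λ) = n − rank(A − λI):
  rank(A − (1)·I) = 3, so dim ker(A − (1)·I) = n − 3 = 1
  rank(A − (4)·I) = 2, so dim ker(A − (4)·I) = n − 2 = 2

Summary:
  λ = 1: algebraic multiplicity = 1, geometric multiplicity = 1
  λ = 4: algebraic multiplicity = 3, geometric multiplicity = 2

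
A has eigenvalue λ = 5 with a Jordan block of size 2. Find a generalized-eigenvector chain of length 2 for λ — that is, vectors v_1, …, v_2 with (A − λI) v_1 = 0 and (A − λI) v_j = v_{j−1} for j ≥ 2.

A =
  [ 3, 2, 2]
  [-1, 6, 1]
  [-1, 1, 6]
A Jordan chain for λ = 5 of length 2:
v_1 = (-2, -1, -1)ᵀ
v_2 = (1, 0, 0)ᵀ

Let N = A − (5)·I. We want v_2 with N^2 v_2 = 0 but N^1 v_2 ≠ 0; then v_{j-1} := N · v_j for j = 2, …, 2.

Pick v_2 = (1, 0, 0)ᵀ.
Then v_1 = N · v_2 = (-2, -1, -1)ᵀ.

Sanity check: (A − (5)·I) v_1 = (0, 0, 0)ᵀ = 0. ✓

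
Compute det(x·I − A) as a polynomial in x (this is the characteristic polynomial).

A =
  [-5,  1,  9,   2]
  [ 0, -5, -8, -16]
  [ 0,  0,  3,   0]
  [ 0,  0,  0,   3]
x^4 + 4*x^3 - 26*x^2 - 60*x + 225

Expanding det(x·I − A) (e.g. by cofactor expansion or by noting that A is similar to its Jordan form J, which has the same characteristic polynomial as A) gives
  χ_A(x) = x^4 + 4*x^3 - 26*x^2 - 60*x + 225
which factors as (x - 3)^2*(x + 5)^2. The eigenvalues (with algebraic multiplicities) are λ = -5 with multiplicity 2, λ = 3 with multiplicity 2.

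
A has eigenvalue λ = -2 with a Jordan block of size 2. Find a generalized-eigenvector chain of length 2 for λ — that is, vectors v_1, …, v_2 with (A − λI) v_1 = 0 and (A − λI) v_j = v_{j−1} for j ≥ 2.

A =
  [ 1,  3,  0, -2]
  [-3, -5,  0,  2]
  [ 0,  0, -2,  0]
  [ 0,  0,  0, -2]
A Jordan chain for λ = -2 of length 2:
v_1 = (3, -3, 0, 0)ᵀ
v_2 = (1, 0, 0, 0)ᵀ

Let N = A − (-2)·I. We want v_2 with N^2 v_2 = 0 but N^1 v_2 ≠ 0; then v_{j-1} := N · v_j for j = 2, …, 2.

Pick v_2 = (1, 0, 0, 0)ᵀ.
Then v_1 = N · v_2 = (3, -3, 0, 0)ᵀ.

Sanity check: (A − (-2)·I) v_1 = (0, 0, 0, 0)ᵀ = 0. ✓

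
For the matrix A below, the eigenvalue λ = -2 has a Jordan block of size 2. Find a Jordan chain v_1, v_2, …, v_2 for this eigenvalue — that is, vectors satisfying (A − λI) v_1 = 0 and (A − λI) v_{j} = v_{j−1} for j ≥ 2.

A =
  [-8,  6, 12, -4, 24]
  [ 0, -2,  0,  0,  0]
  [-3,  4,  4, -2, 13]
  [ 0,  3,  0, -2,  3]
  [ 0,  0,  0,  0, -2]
A Jordan chain for λ = -2 of length 2:
v_1 = (-6, 0, -3, 0, 0)ᵀ
v_2 = (1, 0, 0, 0, 0)ᵀ

Let N = A − (-2)·I. We want v_2 with N^2 v_2 = 0 but N^1 v_2 ≠ 0; then v_{j-1} := N · v_j for j = 2, …, 2.

Pick v_2 = (1, 0, 0, 0, 0)ᵀ.
Then v_1 = N · v_2 = (-6, 0, -3, 0, 0)ᵀ.

Sanity check: (A − (-2)·I) v_1 = (0, 0, 0, 0, 0)ᵀ = 0. ✓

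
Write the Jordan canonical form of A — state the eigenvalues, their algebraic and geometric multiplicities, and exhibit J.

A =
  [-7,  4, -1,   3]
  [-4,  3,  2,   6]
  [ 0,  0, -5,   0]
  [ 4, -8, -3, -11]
J_3(-5) ⊕ J_1(-5)

The characteristic polynomial is
  det(x·I − A) = x^4 + 20*x^3 + 150*x^2 + 500*x + 625 = (x + 5)^4

Eigenvalues and multiplicities (the geometric multiplicity of λ is n − rank(A − λI), which equals the number of Jordan blocks for λ):
  λ = -5: algebraic multiplicity = 4, geometric multiplicity = 2

Determining the block sizes for each eigenvalue:
  λ = -5: with am = 4 and gm = 2, the partition is not yet determined (e.g. several partitions of 4 into 2 parts exist). Let N = A − (-5)·I. Computing rank(N^1) = 2, rank(N^2) = 1, rank(N^3) = 0; the number of blocks of size ≥ j is rank(N^{j−1}) − rank(N^j), giving [2, 1, 1]. So we have 1 block(s) of size 3, 1 block(s) of size 1 → block sizes [3, 1]

Assembling the blocks gives a Jordan form
J =
  [-5,  1,  0,  0]
  [ 0, -5,  1,  0]
  [ 0,  0, -5,  0]
  [ 0,  0,  0, -5]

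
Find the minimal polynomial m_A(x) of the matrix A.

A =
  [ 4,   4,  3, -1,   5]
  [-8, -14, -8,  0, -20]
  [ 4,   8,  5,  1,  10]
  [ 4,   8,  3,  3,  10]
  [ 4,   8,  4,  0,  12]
x^2 - 4*x + 4

The characteristic polynomial is χ_A(x) = (x - 2)^5, so the eigenvalues are known. The minimal polynomial is
  m_A(x) = Π_λ (x − λ)^{k_λ}
where k_λ is the size of the *largest* Jordan block for λ (equivalently, the smallest k with (A − λI)^k v = 0 for every generalised eigenvector v of λ).

  λ = 2: largest Jordan block has size 2, contributing (x − 2)^2

So m_A(x) = (x - 2)^2 = x^2 - 4*x + 4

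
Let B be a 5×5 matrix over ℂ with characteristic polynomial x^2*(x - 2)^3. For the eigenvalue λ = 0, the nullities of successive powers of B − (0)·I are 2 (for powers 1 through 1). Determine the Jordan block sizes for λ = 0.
Block sizes for λ = 0: [1, 1]

From the dimensions of kernels of powers, the number of Jordan blocks of size at least j is d_j − d_{j−1} where d_j = dim ker(N^j) (with d_0 = 0). Computing the differences gives [2].
The number of blocks of size exactly k is (#blocks of size ≥ k) − (#blocks of size ≥ k + 1), so the partition is: 2 block(s) of size 1.
In nonincreasing order the block sizes are [1, 1].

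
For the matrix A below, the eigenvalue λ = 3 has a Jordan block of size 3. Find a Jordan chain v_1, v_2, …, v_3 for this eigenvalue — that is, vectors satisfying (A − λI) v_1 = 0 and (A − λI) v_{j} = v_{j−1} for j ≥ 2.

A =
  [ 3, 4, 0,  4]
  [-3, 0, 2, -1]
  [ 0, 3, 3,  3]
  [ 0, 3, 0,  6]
A Jordan chain for λ = 3 of length 3:
v_1 = (-12, 9, -9, -9)ᵀ
v_2 = (0, -3, 0, 0)ᵀ
v_3 = (1, 0, 0, 0)ᵀ

Let N = A − (3)·I. We want v_3 with N^3 v_3 = 0 but N^2 v_3 ≠ 0; then v_{j-1} := N · v_j for j = 3, …, 2.

Pick v_3 = (1, 0, 0, 0)ᵀ.
Then v_2 = N · v_3 = (0, -3, 0, 0)ᵀ.
Then v_1 = N · v_2 = (-12, 9, -9, -9)ᵀ.

Sanity check: (A − (3)·I) v_1 = (0, 0, 0, 0)ᵀ = 0. ✓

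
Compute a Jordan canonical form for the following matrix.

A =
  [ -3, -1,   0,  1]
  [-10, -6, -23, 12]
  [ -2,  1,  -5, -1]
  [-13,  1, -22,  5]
J_3(-5) ⊕ J_1(6)

The characteristic polynomial is
  det(x·I − A) = x^4 + 9*x^3 - 15*x^2 - 325*x - 750 = (x - 6)*(x + 5)^3

Eigenvalues and multiplicities (the geometric multiplicity of λ is n − rank(A − λI), which equals the number of Jordan blocks for λ):
  λ = -5: algebraic multiplicity = 3, geometric multiplicity = 1
  λ = 6: algebraic multiplicity = 1, geometric multiplicity = 1

Determining the block sizes for each eigenvalue:
  λ = -5: one block (gm = 1), so the single block has size am = 3 → block sizes [3]
  λ = 6: one block (gm = 1), so the single block has size am = 1 → block sizes [1]

Assembling the blocks gives a Jordan form
J =
  [-5,  1,  0, 0]
  [ 0, -5,  1, 0]
  [ 0,  0, -5, 0]
  [ 0,  0,  0, 6]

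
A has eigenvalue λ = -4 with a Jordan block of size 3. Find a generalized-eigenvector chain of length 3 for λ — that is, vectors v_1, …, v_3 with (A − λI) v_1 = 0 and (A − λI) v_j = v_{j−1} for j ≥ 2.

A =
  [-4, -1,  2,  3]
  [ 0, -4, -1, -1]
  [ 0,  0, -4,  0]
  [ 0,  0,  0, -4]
A Jordan chain for λ = -4 of length 3:
v_1 = (1, 0, 0, 0)ᵀ
v_2 = (2, -1, 0, 0)ᵀ
v_3 = (0, 0, 1, 0)ᵀ

Let N = A − (-4)·I. We want v_3 with N^3 v_3 = 0 but N^2 v_3 ≠ 0; then v_{j-1} := N · v_j for j = 3, …, 2.

Pick v_3 = (0, 0, 1, 0)ᵀ.
Then v_2 = N · v_3 = (2, -1, 0, 0)ᵀ.
Then v_1 = N · v_2 = (1, 0, 0, 0)ᵀ.

Sanity check: (A − (-4)·I) v_1 = (0, 0, 0, 0)ᵀ = 0. ✓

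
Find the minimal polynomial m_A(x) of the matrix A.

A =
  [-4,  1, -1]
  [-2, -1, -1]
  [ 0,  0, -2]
x^2 + 5*x + 6

The characteristic polynomial is χ_A(x) = (x + 2)^2*(x + 3), so the eigenvalues are known. The minimal polynomial is
  m_A(x) = Π_λ (x − λ)^{k_λ}
where k_λ is the size of the *largest* Jordan block for λ (equivalently, the smallest k with (A − λI)^k v = 0 for every generalised eigenvector v of λ).

  λ = -3: largest Jordan block has size 1, contributing (x + 3)
  λ = -2: largest Jordan block has size 1, contributing (x + 2)

So m_A(x) = (x + 2)*(x + 3) = x^2 + 5*x + 6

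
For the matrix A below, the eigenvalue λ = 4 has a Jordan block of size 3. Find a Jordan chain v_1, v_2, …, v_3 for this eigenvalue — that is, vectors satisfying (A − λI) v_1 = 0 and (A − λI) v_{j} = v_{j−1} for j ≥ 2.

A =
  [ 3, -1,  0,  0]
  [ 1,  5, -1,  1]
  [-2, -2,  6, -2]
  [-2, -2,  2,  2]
A Jordan chain for λ = 4 of length 3:
v_1 = (1, -1, 2, 2)ᵀ
v_2 = (0, -1, 2, 2)ᵀ
v_3 = (0, 0, 1, 0)ᵀ

Let N = A − (4)·I. We want v_3 with N^3 v_3 = 0 but N^2 v_3 ≠ 0; then v_{j-1} := N · v_j for j = 3, …, 2.

Pick v_3 = (0, 0, 1, 0)ᵀ.
Then v_2 = N · v_3 = (0, -1, 2, 2)ᵀ.
Then v_1 = N · v_2 = (1, -1, 2, 2)ᵀ.

Sanity check: (A − (4)·I) v_1 = (0, 0, 0, 0)ᵀ = 0. ✓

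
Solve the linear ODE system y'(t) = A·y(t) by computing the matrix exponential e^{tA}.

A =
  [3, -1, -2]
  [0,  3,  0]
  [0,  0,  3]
e^{tA} =
  [exp(3*t), -t*exp(3*t), -2*t*exp(3*t)]
  [0, exp(3*t), 0]
  [0, 0, exp(3*t)]

Strategy: write A = P · J · P⁻¹ where J is a Jordan canonical form, so e^{tA} = P · e^{tJ} · P⁻¹, and e^{tJ} can be computed block-by-block.

A has Jordan form
J =
  [3, 1, 0]
  [0, 3, 0]
  [0, 0, 3]
(up to reordering of blocks).

Per-block formulas:
  For a 1×1 block at λ = 3: exp(t · [3]) = [e^(3t)].
  For a 2×2 Jordan block J_2(3): exp(t · J_2(3)) = e^(3t)·(I + t·N), where N is the 2×2 nilpotent shift.

After assembling e^{tJ} and conjugating by P, we get:

e^{tA} =
  [exp(3*t), -t*exp(3*t), -2*t*exp(3*t)]
  [0, exp(3*t), 0]
  [0, 0, exp(3*t)]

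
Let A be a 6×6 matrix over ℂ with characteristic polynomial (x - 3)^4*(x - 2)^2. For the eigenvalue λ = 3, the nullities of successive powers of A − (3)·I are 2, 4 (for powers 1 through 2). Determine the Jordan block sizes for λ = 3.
Block sizes for λ = 3: [2, 2]

From the dimensions of kernels of powers, the number of Jordan blocks of size at least j is d_j − d_{j−1} where d_j = dim ker(N^j) (with d_0 = 0). Computing the differences gives [2, 2].
The number of blocks of size exactly k is (#blocks of size ≥ k) − (#blocks of size ≥ k + 1), so the partition is: 2 block(s) of size 2.
In nonincreasing order the block sizes are [2, 2].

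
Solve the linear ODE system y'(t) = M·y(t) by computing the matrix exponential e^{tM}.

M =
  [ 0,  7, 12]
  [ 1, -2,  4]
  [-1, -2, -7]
e^{tM} =
  [2*t^2*exp(-3*t) + 3*t*exp(-3*t) + exp(-3*t), 2*t^2*exp(-3*t) + 7*t*exp(-3*t), 8*t^2*exp(-3*t) + 12*t*exp(-3*t)]
  [t*exp(-3*t), t*exp(-3*t) + exp(-3*t), 4*t*exp(-3*t)]
  [-t^2*exp(-3*t)/2 - t*exp(-3*t), -t^2*exp(-3*t)/2 - 2*t*exp(-3*t), -2*t^2*exp(-3*t) - 4*t*exp(-3*t) + exp(-3*t)]

Strategy: write M = P · J · P⁻¹ where J is a Jordan canonical form, so e^{tM} = P · e^{tJ} · P⁻¹, and e^{tJ} can be computed block-by-block.

M has Jordan form
J =
  [-3,  1,  0]
  [ 0, -3,  1]
  [ 0,  0, -3]
(up to reordering of blocks).

Per-block formulas:
  For a 3×3 Jordan block J_3(-3): exp(t · J_3(-3)) = e^(-3t)·(I + t·N + (t^2/2)·N^2), where N is the 3×3 nilpotent shift.

After assembling e^{tJ} and conjugating by P, we get:

e^{tM} =
  [2*t^2*exp(-3*t) + 3*t*exp(-3*t) + exp(-3*t), 2*t^2*exp(-3*t) + 7*t*exp(-3*t), 8*t^2*exp(-3*t) + 12*t*exp(-3*t)]
  [t*exp(-3*t), t*exp(-3*t) + exp(-3*t), 4*t*exp(-3*t)]
  [-t^2*exp(-3*t)/2 - t*exp(-3*t), -t^2*exp(-3*t)/2 - 2*t*exp(-3*t), -2*t^2*exp(-3*t) - 4*t*exp(-3*t) + exp(-3*t)]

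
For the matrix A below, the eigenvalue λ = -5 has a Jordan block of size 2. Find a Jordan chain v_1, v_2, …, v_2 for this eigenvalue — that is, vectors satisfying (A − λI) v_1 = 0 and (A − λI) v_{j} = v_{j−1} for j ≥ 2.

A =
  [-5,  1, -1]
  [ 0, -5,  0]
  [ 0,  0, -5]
A Jordan chain for λ = -5 of length 2:
v_1 = (1, 0, 0)ᵀ
v_2 = (0, 1, 0)ᵀ

Let N = A − (-5)·I. We want v_2 with N^2 v_2 = 0 but N^1 v_2 ≠ 0; then v_{j-1} := N · v_j for j = 2, …, 2.

Pick v_2 = (0, 1, 0)ᵀ.
Then v_1 = N · v_2 = (1, 0, 0)ᵀ.

Sanity check: (A − (-5)·I) v_1 = (0, 0, 0)ᵀ = 0. ✓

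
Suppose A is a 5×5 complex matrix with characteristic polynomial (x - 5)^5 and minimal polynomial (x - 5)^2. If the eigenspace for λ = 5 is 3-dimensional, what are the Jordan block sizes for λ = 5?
Block sizes for λ = 5: [2, 2, 1]

Step 1 — from the characteristic polynomial, algebraic multiplicity of λ = 5 is 5. From dim ker(A − (5)·I) = 3, there are exactly 3 Jordan blocks for λ = 5.
Step 2 — from the minimal polynomial, the factor (x − 5)^2 tells us the largest block for λ = 5 has size 2.
Step 3 — with total size 5, 3 blocks, and largest block 2, the block sizes (in nonincreasing order) are [2, 2, 1].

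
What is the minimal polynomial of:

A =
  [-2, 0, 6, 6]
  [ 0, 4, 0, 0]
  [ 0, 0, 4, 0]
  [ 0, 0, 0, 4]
x^2 - 2*x - 8

The characteristic polynomial is χ_A(x) = (x - 4)^3*(x + 2), so the eigenvalues are known. The minimal polynomial is
  m_A(x) = Π_λ (x − λ)^{k_λ}
where k_λ is the size of the *largest* Jordan block for λ (equivalently, the smallest k with (A − λI)^k v = 0 for every generalised eigenvector v of λ).

  λ = -2: largest Jordan block has size 1, contributing (x + 2)
  λ = 4: largest Jordan block has size 1, contributing (x − 4)

So m_A(x) = (x - 4)*(x + 2) = x^2 - 2*x - 8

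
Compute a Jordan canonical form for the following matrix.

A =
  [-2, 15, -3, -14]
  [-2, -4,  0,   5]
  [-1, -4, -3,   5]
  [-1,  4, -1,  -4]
J_3(-4) ⊕ J_1(-1)

The characteristic polynomial is
  det(x·I − A) = x^4 + 13*x^3 + 60*x^2 + 112*x + 64 = (x + 1)*(x + 4)^3

Eigenvalues and multiplicities (the geometric multiplicity of λ is n − rank(A − λI), which equals the number of Jordan blocks for λ):
  λ = -4: algebraic multiplicity = 3, geometric multiplicity = 1
  λ = -1: algebraic multiplicity = 1, geometric multiplicity = 1

Determining the block sizes for each eigenvalue:
  λ = -4: one block (gm = 1), so the single block has size am = 3 → block sizes [3]
  λ = -1: one block (gm = 1), so the single block has size am = 1 → block sizes [1]

Assembling the blocks gives a Jordan form
J =
  [-4,  1,  0,  0]
  [ 0, -4,  1,  0]
  [ 0,  0, -4,  0]
  [ 0,  0,  0, -1]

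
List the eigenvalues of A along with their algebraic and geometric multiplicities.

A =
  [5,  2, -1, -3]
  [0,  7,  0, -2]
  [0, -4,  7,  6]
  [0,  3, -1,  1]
λ = 5: alg = 4, geom = 2

Step 1 — factor the characteristic polynomial to read off the algebraic multiplicities:
  χ_A(x) = (x - 5)^4

Step 2 — compute geometric multiplicities via the rank-nullity identity g(λ) = n − rank(A − λI):
  rank(A − (5)·I) = 2, so dim ker(A − (5)·I) = n − 2 = 2

Summary:
  λ = 5: algebraic multiplicity = 4, geometric multiplicity = 2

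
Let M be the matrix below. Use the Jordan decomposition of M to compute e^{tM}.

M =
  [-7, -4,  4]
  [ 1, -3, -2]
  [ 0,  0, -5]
e^{tM} =
  [-2*t*exp(-5*t) + exp(-5*t), -4*t*exp(-5*t), 4*t*exp(-5*t)]
  [t*exp(-5*t), 2*t*exp(-5*t) + exp(-5*t), -2*t*exp(-5*t)]
  [0, 0, exp(-5*t)]

Strategy: write M = P · J · P⁻¹ where J is a Jordan canonical form, so e^{tM} = P · e^{tJ} · P⁻¹, and e^{tJ} can be computed block-by-block.

M has Jordan form
J =
  [-5,  1,  0]
  [ 0, -5,  0]
  [ 0,  0, -5]
(up to reordering of blocks).

Per-block formulas:
  For a 2×2 Jordan block J_2(-5): exp(t · J_2(-5)) = e^(-5t)·(I + t·N), where N is the 2×2 nilpotent shift.
  For a 1×1 block at λ = -5: exp(t · [-5]) = [e^(-5t)].

After assembling e^{tJ} and conjugating by P, we get:

e^{tM} =
  [-2*t*exp(-5*t) + exp(-5*t), -4*t*exp(-5*t), 4*t*exp(-5*t)]
  [t*exp(-5*t), 2*t*exp(-5*t) + exp(-5*t), -2*t*exp(-5*t)]
  [0, 0, exp(-5*t)]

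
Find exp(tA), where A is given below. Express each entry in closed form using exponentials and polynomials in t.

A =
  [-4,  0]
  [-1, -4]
e^{tA} =
  [exp(-4*t), 0]
  [-t*exp(-4*t), exp(-4*t)]

Strategy: write A = P · J · P⁻¹ where J is a Jordan canonical form, so e^{tA} = P · e^{tJ} · P⁻¹, and e^{tJ} can be computed block-by-block.

A has Jordan form
J =
  [-4,  1]
  [ 0, -4]
(up to reordering of blocks).

Per-block formulas:
  For a 2×2 Jordan block J_2(-4): exp(t · J_2(-4)) = e^(-4t)·(I + t·N), where N is the 2×2 nilpotent shift.

After assembling e^{tJ} and conjugating by P, we get:

e^{tA} =
  [exp(-4*t), 0]
  [-t*exp(-4*t), exp(-4*t)]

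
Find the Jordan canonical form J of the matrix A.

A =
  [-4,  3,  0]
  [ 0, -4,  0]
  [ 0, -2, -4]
J_2(-4) ⊕ J_1(-4)

The characteristic polynomial is
  det(x·I − A) = x^3 + 12*x^2 + 48*x + 64 = (x + 4)^3

Eigenvalues and multiplicities (the geometric multiplicity of λ is n − rank(A − λI), which equals the number of Jordan blocks for λ):
  λ = -4: algebraic multiplicity = 3, geometric multiplicity = 2

Determining the block sizes for each eigenvalue:
  λ = -4: 2 blocks summing to 3 forces exactly one block of size 2 and the rest size 1 → block sizes [2, 1]

Assembling the blocks gives a Jordan form
J =
  [-4,  1,  0]
  [ 0, -4,  0]
  [ 0,  0, -4]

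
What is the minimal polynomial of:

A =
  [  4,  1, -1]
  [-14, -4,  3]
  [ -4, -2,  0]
x^3

The characteristic polynomial is χ_A(x) = x^3, so the eigenvalues are known. The minimal polynomial is
  m_A(x) = Π_λ (x − λ)^{k_λ}
where k_λ is the size of the *largest* Jordan block for λ (equivalently, the smallest k with (A − λI)^k v = 0 for every generalised eigenvector v of λ).

  λ = 0: largest Jordan block has size 3, contributing (x − 0)^3

So m_A(x) = x^3 = x^3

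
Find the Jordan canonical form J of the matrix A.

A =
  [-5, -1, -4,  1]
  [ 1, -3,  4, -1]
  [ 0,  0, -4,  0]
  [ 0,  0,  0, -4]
J_2(-4) ⊕ J_1(-4) ⊕ J_1(-4)

The characteristic polynomial is
  det(x·I − A) = x^4 + 16*x^3 + 96*x^2 + 256*x + 256 = (x + 4)^4

Eigenvalues and multiplicities (the geometric multiplicity of λ is n − rank(A − λI), which equals the number of Jordan blocks for λ):
  λ = -4: algebraic multiplicity = 4, geometric multiplicity = 3

Determining the block sizes for each eigenvalue:
  λ = -4: 3 blocks summing to 4 forces exactly one block of size 2 and the rest size 1 → block sizes [2, 1, 1]

Assembling the blocks gives a Jordan form
J =
  [-4,  1,  0,  0]
  [ 0, -4,  0,  0]
  [ 0,  0, -4,  0]
  [ 0,  0,  0, -4]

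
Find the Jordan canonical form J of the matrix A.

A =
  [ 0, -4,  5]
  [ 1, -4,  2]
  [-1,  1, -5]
J_3(-3)

The characteristic polynomial is
  det(x·I − A) = x^3 + 9*x^2 + 27*x + 27 = (x + 3)^3

Eigenvalues and multiplicities (the geometric multiplicity of λ is n − rank(A − λI), which equals the number of Jordan blocks for λ):
  λ = -3: algebraic multiplicity = 3, geometric multiplicity = 1

Determining the block sizes for each eigenvalue:
  λ = -3: one block (gm = 1), so the single block has size am = 3 → block sizes [3]

Assembling the blocks gives a Jordan form
J =
  [-3,  1,  0]
  [ 0, -3,  1]
  [ 0,  0, -3]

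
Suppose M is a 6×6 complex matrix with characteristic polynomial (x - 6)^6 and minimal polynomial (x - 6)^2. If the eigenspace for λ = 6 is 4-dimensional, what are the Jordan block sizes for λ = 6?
Block sizes for λ = 6: [2, 2, 1, 1]

Step 1 — from the characteristic polynomial, algebraic multiplicity of λ = 6 is 6. From dim ker(M − (6)·I) = 4, there are exactly 4 Jordan blocks for λ = 6.
Step 2 — from the minimal polynomial, the factor (x − 6)^2 tells us the largest block for λ = 6 has size 2.
Step 3 — with total size 6, 4 blocks, and largest block 2, the block sizes (in nonincreasing order) are [2, 2, 1, 1].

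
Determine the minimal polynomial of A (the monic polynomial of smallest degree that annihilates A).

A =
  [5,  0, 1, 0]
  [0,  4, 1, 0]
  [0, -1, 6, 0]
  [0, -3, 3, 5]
x^3 - 15*x^2 + 75*x - 125

The characteristic polynomial is χ_A(x) = (x - 5)^4, so the eigenvalues are known. The minimal polynomial is
  m_A(x) = Π_λ (x − λ)^{k_λ}
where k_λ is the size of the *largest* Jordan block for λ (equivalently, the smallest k with (A − λI)^k v = 0 for every generalised eigenvector v of λ).

  λ = 5: largest Jordan block has size 3, contributing (x − 5)^3

So m_A(x) = (x - 5)^3 = x^3 - 15*x^2 + 75*x - 125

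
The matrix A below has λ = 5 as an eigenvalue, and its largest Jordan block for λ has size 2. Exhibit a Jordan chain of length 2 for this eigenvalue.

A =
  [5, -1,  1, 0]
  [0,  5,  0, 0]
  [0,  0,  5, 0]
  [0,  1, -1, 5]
A Jordan chain for λ = 5 of length 2:
v_1 = (-1, 0, 0, 1)ᵀ
v_2 = (0, 1, 0, 0)ᵀ

Let N = A − (5)·I. We want v_2 with N^2 v_2 = 0 but N^1 v_2 ≠ 0; then v_{j-1} := N · v_j for j = 2, …, 2.

Pick v_2 = (0, 1, 0, 0)ᵀ.
Then v_1 = N · v_2 = (-1, 0, 0, 1)ᵀ.

Sanity check: (A − (5)·I) v_1 = (0, 0, 0, 0)ᵀ = 0. ✓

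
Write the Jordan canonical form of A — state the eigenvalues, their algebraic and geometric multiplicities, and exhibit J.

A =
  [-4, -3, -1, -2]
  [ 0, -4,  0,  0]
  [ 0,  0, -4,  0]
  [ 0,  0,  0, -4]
J_2(-4) ⊕ J_1(-4) ⊕ J_1(-4)

The characteristic polynomial is
  det(x·I − A) = x^4 + 16*x^3 + 96*x^2 + 256*x + 256 = (x + 4)^4

Eigenvalues and multiplicities (the geometric multiplicity of λ is n − rank(A − λI), which equals the number of Jordan blocks for λ):
  λ = -4: algebraic multiplicity = 4, geometric multiplicity = 3

Determining the block sizes for each eigenvalue:
  λ = -4: 3 blocks summing to 4 forces exactly one block of size 2 and the rest size 1 → block sizes [2, 1, 1]

Assembling the blocks gives a Jordan form
J =
  [-4,  1,  0,  0]
  [ 0, -4,  0,  0]
  [ 0,  0, -4,  0]
  [ 0,  0,  0, -4]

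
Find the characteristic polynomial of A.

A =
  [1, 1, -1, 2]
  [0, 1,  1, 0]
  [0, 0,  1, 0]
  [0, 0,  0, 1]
x^4 - 4*x^3 + 6*x^2 - 4*x + 1

Expanding det(x·I − A) (e.g. by cofactor expansion or by noting that A is similar to its Jordan form J, which has the same characteristic polynomial as A) gives
  χ_A(x) = x^4 - 4*x^3 + 6*x^2 - 4*x + 1
which factors as (x - 1)^4. The eigenvalues (with algebraic multiplicities) are λ = 1 with multiplicity 4.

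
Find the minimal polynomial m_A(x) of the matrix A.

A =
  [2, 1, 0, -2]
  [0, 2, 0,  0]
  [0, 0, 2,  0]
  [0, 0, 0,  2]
x^2 - 4*x + 4

The characteristic polynomial is χ_A(x) = (x - 2)^4, so the eigenvalues are known. The minimal polynomial is
  m_A(x) = Π_λ (x − λ)^{k_λ}
where k_λ is the size of the *largest* Jordan block for λ (equivalently, the smallest k with (A − λI)^k v = 0 for every generalised eigenvector v of λ).

  λ = 2: largest Jordan block has size 2, contributing (x − 2)^2

So m_A(x) = (x - 2)^2 = x^2 - 4*x + 4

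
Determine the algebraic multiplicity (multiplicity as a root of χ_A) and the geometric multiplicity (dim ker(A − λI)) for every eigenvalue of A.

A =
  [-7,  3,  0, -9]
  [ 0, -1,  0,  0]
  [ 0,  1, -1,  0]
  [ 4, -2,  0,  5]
λ = -1: alg = 4, geom = 2

Step 1 — factor the characteristic polynomial to read off the algebraic multiplicities:
  χ_A(x) = (x + 1)^4

Step 2 — compute geometric multiplicities via the rank-nullity identity g(λ) = n − rank(A − λI):
  rank(A − (-1)·I) = 2, so dim ker(A − (-1)·I) = n − 2 = 2

Summary:
  λ = -1: algebraic multiplicity = 4, geometric multiplicity = 2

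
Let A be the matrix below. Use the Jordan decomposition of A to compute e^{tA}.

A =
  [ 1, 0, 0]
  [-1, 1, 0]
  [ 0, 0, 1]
e^{tA} =
  [exp(t), 0, 0]
  [-t*exp(t), exp(t), 0]
  [0, 0, exp(t)]

Strategy: write A = P · J · P⁻¹ where J is a Jordan canonical form, so e^{tA} = P · e^{tJ} · P⁻¹, and e^{tJ} can be computed block-by-block.

A has Jordan form
J =
  [1, 1, 0]
  [0, 1, 0]
  [0, 0, 1]
(up to reordering of blocks).

Per-block formulas:
  For a 1×1 block at λ = 1: exp(t · [1]) = [e^(1t)].
  For a 2×2 Jordan block J_2(1): exp(t · J_2(1)) = e^(1t)·(I + t·N), where N is the 2×2 nilpotent shift.

After assembling e^{tJ} and conjugating by P, we get:

e^{tA} =
  [exp(t), 0, 0]
  [-t*exp(t), exp(t), 0]
  [0, 0, exp(t)]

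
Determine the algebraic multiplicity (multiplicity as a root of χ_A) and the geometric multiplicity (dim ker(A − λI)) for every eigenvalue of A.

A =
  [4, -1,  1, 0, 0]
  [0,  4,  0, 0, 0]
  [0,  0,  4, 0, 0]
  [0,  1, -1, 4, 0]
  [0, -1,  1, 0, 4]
λ = 4: alg = 5, geom = 4

Step 1 — factor the characteristic polynomial to read off the algebraic multiplicities:
  χ_A(x) = (x - 4)^5

Step 2 — compute geometric multiplicities via the rank-nullity identity g(λ) = n − rank(A − λI):
  rank(A − (4)·I) = 1, so dim ker(A − (4)·I) = n − 1 = 4

Summary:
  λ = 4: algebraic multiplicity = 5, geometric multiplicity = 4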